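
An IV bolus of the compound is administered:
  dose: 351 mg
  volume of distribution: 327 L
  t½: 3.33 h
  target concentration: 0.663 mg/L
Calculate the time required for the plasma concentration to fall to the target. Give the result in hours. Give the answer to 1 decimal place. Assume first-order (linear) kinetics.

C₀ = Dose / Vd = 351.0 / 327 = 1.073 mg/L
k = ln2 / t½ = 0.693147 / 3.33 = 0.2082 h⁻¹
t = ln(C₀ / C) / k = ln(1.073 / 0.663) / 0.2082
  = ln(1.618) / 0.2082 = 0.4812 / 0.2082 = 2.311 h

2.3 h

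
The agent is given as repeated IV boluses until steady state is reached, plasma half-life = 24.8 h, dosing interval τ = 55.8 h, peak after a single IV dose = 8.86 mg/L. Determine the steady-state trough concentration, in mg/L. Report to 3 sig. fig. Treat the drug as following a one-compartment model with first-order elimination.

k = ln2 / t½ = 0.693147 / 24.8 = 0.02795 h⁻¹
e^(−kτ) = e^(−0.02795 × 55.8) = 0.2102
Accumulation ratio R = 1 / (1 − e^(−kτ)) = 1 / (1 − 0.2102) = 1.266
Steady-state trough = C₀ × R × e^(−kτ) = 8.86 × 1.266 × 0.2102 = 2.358 mg/L

2.36 mg/L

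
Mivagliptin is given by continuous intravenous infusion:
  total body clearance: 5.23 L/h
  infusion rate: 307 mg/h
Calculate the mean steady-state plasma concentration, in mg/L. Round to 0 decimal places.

59 mg/L

At steady state Css = R₀ / CL = 307 / 5.230 = 58.70 mg/L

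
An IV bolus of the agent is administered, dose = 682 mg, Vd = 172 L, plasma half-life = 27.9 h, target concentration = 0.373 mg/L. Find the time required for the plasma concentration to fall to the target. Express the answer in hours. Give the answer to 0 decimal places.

95 h

C₀ = Dose / Vd = 682.0 / 172 = 3.965 mg/L
k = ln2 / t½ = 0.693147 / 27.9 = 0.02484 h⁻¹
t = ln(C₀ / C) / k = ln(3.965 / 0.373) / 0.02484
  = ln(10.63) / 0.02484 = 2.364 / 0.02484 = 95.17 h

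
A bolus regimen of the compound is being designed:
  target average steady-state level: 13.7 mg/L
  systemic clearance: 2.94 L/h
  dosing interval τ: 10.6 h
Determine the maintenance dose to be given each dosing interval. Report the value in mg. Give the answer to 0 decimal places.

427 mg

At steady state, Dose/τ = Css × CL.
Dose = Css × CL × τ = 13.7 × 2.940 × 10.6 = 426.9 mg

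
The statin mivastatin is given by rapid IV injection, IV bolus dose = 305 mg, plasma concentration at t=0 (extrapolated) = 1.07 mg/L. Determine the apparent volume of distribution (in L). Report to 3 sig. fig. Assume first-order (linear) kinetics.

285 L

Vd = Dose / C₀ = 305.0 / 1.07 = 285.0 L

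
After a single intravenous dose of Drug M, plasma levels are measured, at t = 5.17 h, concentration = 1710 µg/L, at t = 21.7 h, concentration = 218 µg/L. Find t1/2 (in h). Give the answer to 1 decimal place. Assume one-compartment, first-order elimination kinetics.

k = ln(C₁/C₂) / (t₂ − t₁) = ln(1710/218) / (21.7 − 5.17)
  = 2.060 / 16.53 = 0.1246 h⁻¹
t½ = ln2 / k = 0.693147 / 0.1246 = 5.563 h

5.6 h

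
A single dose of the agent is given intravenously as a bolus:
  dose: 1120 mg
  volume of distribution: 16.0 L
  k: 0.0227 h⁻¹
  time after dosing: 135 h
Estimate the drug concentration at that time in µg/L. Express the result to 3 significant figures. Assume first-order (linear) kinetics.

C₀ = Dose / Vd = 1120 / 16.0 = 70.00 mg/L
C = C₀ · e^(−k·t) = 70.00 × e^(−0.02270 × 135)
  = 70.00 × 0.04668 = 3.268 mg/L
Convert: 3.268 mg/L × 1000 = 3268 µg/L

3270 µg/L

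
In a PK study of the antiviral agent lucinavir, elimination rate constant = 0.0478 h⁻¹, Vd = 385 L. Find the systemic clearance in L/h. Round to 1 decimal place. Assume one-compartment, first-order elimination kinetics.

CL = k × Vd = 0.0478 × 385 = 18.40 L/h

18.4 L/h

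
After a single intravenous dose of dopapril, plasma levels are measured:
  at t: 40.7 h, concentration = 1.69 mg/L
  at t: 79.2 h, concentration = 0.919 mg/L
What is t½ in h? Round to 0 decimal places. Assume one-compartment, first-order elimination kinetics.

k = ln(C₁/C₂) / (t₂ − t₁) = ln(1.69/0.919) / (79.2 − 40.7)
  = 0.6092 / 38.50 = 0.01582 h⁻¹
t½ = ln2 / k = 0.693147 / 0.01582 = 43.81 h

44 h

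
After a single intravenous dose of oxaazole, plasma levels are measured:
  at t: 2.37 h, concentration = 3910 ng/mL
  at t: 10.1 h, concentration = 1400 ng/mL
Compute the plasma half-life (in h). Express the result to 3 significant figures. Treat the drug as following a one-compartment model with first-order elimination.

k = ln(C₁/C₂) / (t₂ − t₁) = ln(3910/1400) / (10.1 − 2.37)
  = 1.027 / 7.730 = 0.1329 h⁻¹
t½ = ln2 / k = 0.693147 / 0.1329 = 5.216 h

5.22 h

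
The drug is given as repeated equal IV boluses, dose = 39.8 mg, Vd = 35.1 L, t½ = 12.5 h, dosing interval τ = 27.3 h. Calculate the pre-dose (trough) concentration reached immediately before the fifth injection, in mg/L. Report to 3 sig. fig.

0.319 mg/L

C₀ per dose = Dose / Vd = 39.8 / 35.1 = 1.134 mg/L
k = ln2 / t½ = 0.693147 / 12.5 = 0.05545 h⁻¹
Fraction remaining after one interval: r = e^(−kτ) = e^(−0.05545 × 27.3) = 0.2201
Before dose 5, 4 doses have been given (aged 1τ, 2τ, 3τ, 4τ).
C_trough = C₀ × (r + r² + … + r^4) = C₀ × r(1−r^4)/(1−r)
        = 1.134 × 0.2201 × (1 − 0.002347) / (1 − 0.2201) = 0.3193 mg/L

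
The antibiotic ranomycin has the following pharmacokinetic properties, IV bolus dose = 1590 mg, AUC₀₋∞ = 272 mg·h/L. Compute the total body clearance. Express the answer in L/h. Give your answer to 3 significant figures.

5.85 L/h

CL = Dose / AUC = 1590 / 272 = 5.846 L/h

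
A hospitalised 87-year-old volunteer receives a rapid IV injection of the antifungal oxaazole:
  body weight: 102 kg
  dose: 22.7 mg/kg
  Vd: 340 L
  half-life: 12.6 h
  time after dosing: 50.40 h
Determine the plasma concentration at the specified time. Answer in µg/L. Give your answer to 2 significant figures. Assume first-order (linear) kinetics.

430 µg/L

Total dose = 22.7 × 102 = 2315 mg
C₀ = Dose / Vd = 2315 / 340 = 6.809 mg/L
k = ln2 / t½ = 0.693147 / 12.6 = 0.05501 h⁻¹
t / t½ = 50.40 / 12.6 = 4 half-lives
C = C₀ × (1/2)^4 = 6.809 × 0.06250 = 0.4256 mg/L
Convert: 0.4256 mg/L × 1000 = 425.6 µg/L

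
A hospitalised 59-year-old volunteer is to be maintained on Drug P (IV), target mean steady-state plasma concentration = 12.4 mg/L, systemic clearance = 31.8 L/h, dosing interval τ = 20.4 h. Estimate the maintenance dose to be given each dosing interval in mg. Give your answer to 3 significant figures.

At steady state, Dose/τ = Css × CL.
Dose = Css × CL × τ = 12.4 × 31.80 × 20.4 = 8044 mg

8040 mg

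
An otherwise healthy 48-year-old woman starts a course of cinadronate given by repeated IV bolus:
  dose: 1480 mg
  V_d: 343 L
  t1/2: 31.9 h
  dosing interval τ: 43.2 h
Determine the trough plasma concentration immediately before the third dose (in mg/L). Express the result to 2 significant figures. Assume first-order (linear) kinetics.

C₀ per dose = Dose / Vd = 1480 / 343 = 4.315 mg/L
k = ln2 / t½ = 0.693147 / 31.9 = 0.02173 h⁻¹
Fraction remaining after one interval: r = e^(−kτ) = e^(−0.02173 × 43.2) = 0.3911
Before dose 3, 2 doses have been given (aged 1τ, 2τ).
C_trough = C₀ × (r + r²) = 4.315 × (0.3911 + 0.1530) = 2.348 mg/L

2.3 mg/L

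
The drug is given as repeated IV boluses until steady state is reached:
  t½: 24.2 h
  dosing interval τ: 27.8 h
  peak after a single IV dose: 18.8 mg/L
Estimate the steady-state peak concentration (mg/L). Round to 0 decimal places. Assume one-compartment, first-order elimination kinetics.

k = ln2 / t½ = 0.693147 / 24.2 = 0.02864 h⁻¹
e^(−kτ) = e^(−0.02864 × 27.8) = 0.4510
Accumulation ratio R = 1 / (1 − e^(−kτ)) = 1 / (1 − 0.4510) = 1.821
Steady-state peak = C₀ × R = 18.8 × 1.821 = 34.23 mg/L

34 mg/L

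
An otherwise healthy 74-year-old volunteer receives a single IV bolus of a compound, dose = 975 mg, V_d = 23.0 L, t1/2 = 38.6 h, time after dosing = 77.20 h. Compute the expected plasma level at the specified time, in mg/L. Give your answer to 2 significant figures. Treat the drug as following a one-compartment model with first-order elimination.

11 mg/L

C₀ = Dose / Vd = 975.0 / 23.0 = 42.39 mg/L
k = ln2 / t½ = 0.693147 / 38.6 = 0.01796 h⁻¹
t / t½ = 77.20 / 38.6 = 2 half-lives
C = C₀ × (1/2)^2 = 42.39 × 0.2500 = 10.60 mg/L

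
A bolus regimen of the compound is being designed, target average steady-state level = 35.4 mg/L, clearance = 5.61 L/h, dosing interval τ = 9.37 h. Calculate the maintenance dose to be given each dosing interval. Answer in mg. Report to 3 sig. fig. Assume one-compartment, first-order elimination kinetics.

1860 mg

At steady state, Dose/τ = Css × CL.
Dose = Css × CL × τ = 35.4 × 5.610 × 9.37 = 1861 mg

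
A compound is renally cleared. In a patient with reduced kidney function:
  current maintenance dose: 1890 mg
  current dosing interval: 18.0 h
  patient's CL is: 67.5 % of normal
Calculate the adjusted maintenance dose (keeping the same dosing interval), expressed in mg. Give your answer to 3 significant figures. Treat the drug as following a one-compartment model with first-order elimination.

1280 mg

To keep the same average steady-state level, dosing rate must scale with clearance.
CL ratio = 67.5 / 100 = 0.6750
New dose (same interval) = 1890 × 0.6750 = 1276 mg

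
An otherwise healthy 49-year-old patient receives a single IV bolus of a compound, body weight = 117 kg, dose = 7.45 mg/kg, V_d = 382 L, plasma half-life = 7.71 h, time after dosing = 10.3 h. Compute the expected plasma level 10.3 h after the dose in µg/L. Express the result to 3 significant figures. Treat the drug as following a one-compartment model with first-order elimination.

Total dose = 7.45 × 117 = 871.7 mg
C₀ = Dose / Vd = 871.7 / 382 = 2.282 mg/L
k = ln2 / t½ = 0.693147 / 7.71 = 0.08990 h⁻¹
C = C₀ · e^(−k·t) = 2.282 × e^(−0.08990 × 10.3)
  = 2.282 × 0.3961 = 0.9039 mg/L
Convert: 0.9039 mg/L × 1000 = 903.9 µg/L

904 µg/L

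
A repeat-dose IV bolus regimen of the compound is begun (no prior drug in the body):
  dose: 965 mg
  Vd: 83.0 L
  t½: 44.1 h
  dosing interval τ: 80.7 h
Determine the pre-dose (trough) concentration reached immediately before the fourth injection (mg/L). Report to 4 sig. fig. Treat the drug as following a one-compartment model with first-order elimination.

4.449 mg/L

C₀ per dose = Dose / Vd = 965 / 83.0 = 11.63 mg/L
k = ln2 / t½ = 0.693147 / 44.1 = 0.01572 h⁻¹
Fraction remaining after one interval: r = e^(−kτ) = e^(−0.01572 × 80.7) = 0.2812
Before dose 4, 3 doses have been given (aged 1τ, 2τ, 3τ).
C_trough = C₀ × (r + r² + … + r^3) = C₀ × r(1−r^3)/(1−r)
        = 11.63 × 0.2812 × (1 − 0.02224) / (1 − 0.2812) = 4.449 mg/L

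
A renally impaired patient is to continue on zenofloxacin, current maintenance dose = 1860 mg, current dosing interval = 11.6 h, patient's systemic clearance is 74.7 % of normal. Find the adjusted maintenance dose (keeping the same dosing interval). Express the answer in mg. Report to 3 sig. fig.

1390 mg

To keep the same average steady-state level, dosing rate must scale with clearance.
CL ratio = 74.7 / 100 = 0.7470
New dose (same interval) = 1860 × 0.7470 = 1389 mg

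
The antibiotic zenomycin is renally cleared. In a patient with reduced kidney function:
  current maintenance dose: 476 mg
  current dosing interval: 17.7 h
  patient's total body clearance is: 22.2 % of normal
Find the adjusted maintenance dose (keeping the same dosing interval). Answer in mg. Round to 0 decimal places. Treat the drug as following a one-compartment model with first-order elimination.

To keep the same average steady-state level, dosing rate must scale with clearance.
CL ratio = 22.2 / 100 = 0.2220
New dose (same interval) = 476 × 0.2220 = 105.7 mg

106 mg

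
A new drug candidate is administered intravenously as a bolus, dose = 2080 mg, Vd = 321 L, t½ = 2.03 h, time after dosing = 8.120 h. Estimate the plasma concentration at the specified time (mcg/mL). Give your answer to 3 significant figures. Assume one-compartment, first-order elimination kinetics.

C₀ = Dose / Vd = 2080 / 321 = 6.480 mg/L
k = ln2 / t½ = 0.693147 / 2.03 = 0.3415 h⁻¹
t / t½ = 8.120 / 2.03 = 4 half-lives
C = C₀ × (1/2)^4 = 6.480 × 0.06250 = 0.4050 mg/L
(0.4050 mg/L = 0.4050 mcg/mL)

0.405 mcg/mL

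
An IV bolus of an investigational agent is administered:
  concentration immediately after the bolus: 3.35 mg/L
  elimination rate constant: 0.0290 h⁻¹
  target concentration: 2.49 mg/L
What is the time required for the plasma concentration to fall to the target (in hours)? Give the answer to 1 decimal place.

t = ln(C₀ / C) / k = ln(3.350 / 2.49) / 0.02900
  = ln(1.345) / 0.02900 = 0.2964 / 0.02900 = 10.22 h

10.2 h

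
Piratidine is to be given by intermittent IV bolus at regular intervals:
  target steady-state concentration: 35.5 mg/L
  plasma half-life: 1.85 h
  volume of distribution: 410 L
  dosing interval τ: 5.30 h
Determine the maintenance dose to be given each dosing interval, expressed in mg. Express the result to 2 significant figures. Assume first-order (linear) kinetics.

k = ln2 / t½ = 0.693147 / 1.85 = 0.3747 h⁻¹
CL = k × Vd = 0.3747 × 410 = 153.6 L/h
At steady state, Dose/τ = Css × CL.
Dose = Css × CL × τ = 35.5 × 153.6 × 5.30 = 28900 mg

29000 mg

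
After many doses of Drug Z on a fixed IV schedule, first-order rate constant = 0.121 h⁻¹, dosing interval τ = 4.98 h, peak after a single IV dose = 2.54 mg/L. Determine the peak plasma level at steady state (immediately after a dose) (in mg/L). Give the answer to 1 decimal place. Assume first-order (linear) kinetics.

5.6 mg/L

e^(−kτ) = e^(−0.1210 × 4.98) = 0.5474
Accumulation ratio R = 1 / (1 − e^(−kτ)) = 1 / (1 − 0.5474) = 2.209
Steady-state peak = C₀ × R = 2.54 × 2.209 = 5.611 mg/L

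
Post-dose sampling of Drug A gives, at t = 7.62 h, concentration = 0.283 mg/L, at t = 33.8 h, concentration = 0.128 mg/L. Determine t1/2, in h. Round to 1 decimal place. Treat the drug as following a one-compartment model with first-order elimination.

22.9 h

k = ln(C₁/C₂) / (t₂ − t₁) = ln(0.283/0.128) / (33.8 − 7.62)
  = 0.7934 / 26.18 = 0.03031 h⁻¹
t½ = ln2 / k = 0.693147 / 0.03031 = 22.87 h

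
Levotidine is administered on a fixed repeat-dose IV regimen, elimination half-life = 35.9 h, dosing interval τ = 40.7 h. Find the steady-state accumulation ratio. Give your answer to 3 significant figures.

k = ln2 / t½ = 0.693147 / 35.9 = 0.01931 h⁻¹
e^(−kτ) = e^(−0.01931 × 40.7) = 0.4557
Accumulation ratio R = 1 / (1 − e^(−kτ)) = 1 / (1 − 0.4557) = 1.837

1.84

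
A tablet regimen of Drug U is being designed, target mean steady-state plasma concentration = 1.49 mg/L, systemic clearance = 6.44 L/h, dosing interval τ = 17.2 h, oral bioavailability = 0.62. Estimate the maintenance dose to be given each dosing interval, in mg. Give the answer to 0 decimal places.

266 mg

At steady state, F × (Dose/τ) = Css × CL.
Dose = Css × CL × τ / F = 1.49 × 6.440 × 17.2 / 0.62 = 266.2 mg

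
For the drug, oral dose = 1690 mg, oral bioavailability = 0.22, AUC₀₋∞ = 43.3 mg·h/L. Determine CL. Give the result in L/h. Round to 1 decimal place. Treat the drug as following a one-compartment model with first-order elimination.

CL = F·Dose / AUC = 0.22 × 1690 / 43.3 = 8.587 L/h

8.6 L/h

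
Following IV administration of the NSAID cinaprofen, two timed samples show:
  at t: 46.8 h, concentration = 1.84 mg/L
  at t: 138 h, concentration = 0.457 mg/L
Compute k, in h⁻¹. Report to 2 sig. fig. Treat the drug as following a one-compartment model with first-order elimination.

0.015 h⁻¹

k = ln(C₁/C₂) / (t₂ − t₁) = ln(1.84/0.457) / (138 − 46.8)
  = 1.393 / 91.20 = 0.01527 h⁻¹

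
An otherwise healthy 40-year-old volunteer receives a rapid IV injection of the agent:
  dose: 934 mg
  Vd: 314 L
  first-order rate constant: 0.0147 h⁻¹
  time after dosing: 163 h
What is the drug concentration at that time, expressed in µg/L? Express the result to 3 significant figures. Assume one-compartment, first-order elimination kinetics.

271 µg/L

C₀ = Dose / Vd = 934.0 / 314 = 2.975 mg/L
C = C₀ · e^(−k·t) = 2.975 × e^(−0.01470 × 163)
  = 2.975 × 0.09107 = 0.2709 mg/L
Convert: 0.2709 mg/L × 1000 = 270.9 µg/L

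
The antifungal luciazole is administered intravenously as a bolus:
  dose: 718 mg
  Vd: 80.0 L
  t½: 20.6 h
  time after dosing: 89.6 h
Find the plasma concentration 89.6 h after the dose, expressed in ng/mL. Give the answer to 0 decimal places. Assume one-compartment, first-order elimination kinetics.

440 ng/mL

C₀ = Dose / Vd = 718.0 / 80.0 = 8.975 mg/L
k = ln2 / t½ = 0.693147 / 20.6 = 0.03365 h⁻¹
C = C₀ · e^(−k·t) = 8.975 × e^(−0.03365 × 89.6)
  = 8.975 × 0.04904 = 0.4401 mg/L
Convert: 0.4401 mg/L × 1000 = 440.1 ng/mL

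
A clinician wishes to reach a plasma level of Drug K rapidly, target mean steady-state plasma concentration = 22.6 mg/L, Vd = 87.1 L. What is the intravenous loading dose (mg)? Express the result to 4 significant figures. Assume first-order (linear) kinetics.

LD = Css × Vd = 22.6 × 87.1 = 1968 mg

1968 mg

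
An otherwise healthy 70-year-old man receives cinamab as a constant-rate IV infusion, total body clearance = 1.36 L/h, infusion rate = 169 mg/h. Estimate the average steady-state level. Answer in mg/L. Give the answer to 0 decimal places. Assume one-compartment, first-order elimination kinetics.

At steady state Css = R₀ / CL = 169 / 1.360 = 124.3 mg/L

124 mg/L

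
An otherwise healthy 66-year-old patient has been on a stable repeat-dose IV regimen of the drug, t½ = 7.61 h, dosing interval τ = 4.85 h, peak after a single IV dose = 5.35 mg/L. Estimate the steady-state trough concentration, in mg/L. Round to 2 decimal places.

9.63 mg/L

k = ln2 / t½ = 0.693147 / 7.61 = 0.09108 h⁻¹
e^(−kτ) = e^(−0.09108 × 4.85) = 0.6429
Accumulation ratio R = 1 / (1 − e^(−kτ)) = 1 / (1 − 0.6429) = 2.800
Steady-state trough = C₀ × R × e^(−kτ) = 5.35 × 2.800 × 0.6429 = 9.631 mg/L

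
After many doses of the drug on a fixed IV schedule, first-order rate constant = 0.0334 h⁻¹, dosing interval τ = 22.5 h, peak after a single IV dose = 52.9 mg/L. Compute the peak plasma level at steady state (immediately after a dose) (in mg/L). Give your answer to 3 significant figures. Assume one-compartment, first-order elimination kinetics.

e^(−kτ) = e^(−0.03340 × 22.5) = 0.4717
Accumulation ratio R = 1 / (1 − e^(−kτ)) = 1 / (1 − 0.4717) = 1.893
Steady-state peak = C₀ × R = 52.9 × 1.893 = 100.1 mg/L

100 mg/L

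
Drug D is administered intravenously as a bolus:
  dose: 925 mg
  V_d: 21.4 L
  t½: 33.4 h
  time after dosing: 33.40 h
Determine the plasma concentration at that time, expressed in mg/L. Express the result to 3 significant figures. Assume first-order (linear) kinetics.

21.6 mg/L

C₀ = Dose / Vd = 925.0 / 21.4 = 43.22 mg/L
k = ln2 / t½ = 0.693147 / 33.4 = 0.02075 h⁻¹
t / t½ = 33.40 / 33.4 = 1 half-lives
C = C₀ × (1/2)^1 = 43.22 × 0.5000 = 21.61 mg/L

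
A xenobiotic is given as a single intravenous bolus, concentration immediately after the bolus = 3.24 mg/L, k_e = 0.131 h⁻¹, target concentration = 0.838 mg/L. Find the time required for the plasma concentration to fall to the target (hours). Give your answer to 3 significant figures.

t = ln(C₀ / C) / k = ln(3.240 / 0.838) / 0.1310
  = ln(3.866) / 0.1310 = 1.352 / 0.1310 = 10.32 h

10.3 h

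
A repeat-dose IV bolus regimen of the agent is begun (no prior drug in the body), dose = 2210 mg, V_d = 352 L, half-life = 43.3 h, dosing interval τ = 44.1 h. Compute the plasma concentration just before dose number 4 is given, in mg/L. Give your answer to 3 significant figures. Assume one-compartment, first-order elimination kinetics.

5.38 mg/L

C₀ per dose = Dose / Vd = 2210 / 352 = 6.278 mg/L
k = ln2 / t½ = 0.693147 / 43.3 = 0.01601 h⁻¹
Fraction remaining after one interval: r = e^(−kτ) = e^(−0.01601 × 44.1) = 0.4936
Before dose 4, 3 doses have been given (aged 1τ, 2τ, 3τ).
C_trough = C₀ × (r + r² + … + r^3) = C₀ × r(1−r^3)/(1−r)
        = 6.278 × 0.4936 × (1 − 0.1203) / (1 − 0.4936) = 5.383 mg/L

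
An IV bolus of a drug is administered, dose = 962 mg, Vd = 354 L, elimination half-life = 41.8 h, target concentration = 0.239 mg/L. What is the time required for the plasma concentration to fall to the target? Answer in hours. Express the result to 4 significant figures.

146.6 h

C₀ = Dose / Vd = 962.0 / 354 = 2.718 mg/L
k = ln2 / t½ = 0.693147 / 41.8 = 0.01658 h⁻¹
t = ln(C₀ / C) / k = ln(2.718 / 0.239) / 0.01658
  = ln(11.37) / 0.01658 = 2.431 / 0.01658 = 146.6 h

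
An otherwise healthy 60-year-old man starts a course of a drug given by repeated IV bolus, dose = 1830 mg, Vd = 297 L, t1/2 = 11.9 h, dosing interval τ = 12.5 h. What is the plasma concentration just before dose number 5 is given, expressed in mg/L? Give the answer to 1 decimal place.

5.4 mg/L

C₀ per dose = Dose / Vd = 1830 / 297 = 6.162 mg/L
k = ln2 / t½ = 0.693147 / 11.9 = 0.05825 h⁻¹
Fraction remaining after one interval: r = e^(−kτ) = e^(−0.05825 × 12.5) = 0.4828
Before dose 5, 4 doses have been given (aged 1τ, 2τ, 3τ, 4τ).
C_trough = C₀ × (r + r² + … + r^4) = C₀ × r(1−r^4)/(1−r)
        = 6.162 × 0.4828 × (1 − 0.05433) / (1 − 0.4828) = 5.440 mg/L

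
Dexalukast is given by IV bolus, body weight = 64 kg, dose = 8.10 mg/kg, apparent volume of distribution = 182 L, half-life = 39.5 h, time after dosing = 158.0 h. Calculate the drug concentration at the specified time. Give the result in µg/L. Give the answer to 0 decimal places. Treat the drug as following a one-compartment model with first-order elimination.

178 µg/L

Total dose = 8.10 × 64 = 518.4 mg
C₀ = Dose / Vd = 518.4 / 182 = 2.848 mg/L
k = ln2 / t½ = 0.693147 / 39.5 = 0.01755 h⁻¹
t / t½ = 158.0 / 39.5 = 4 half-lives
C = C₀ × (1/2)^4 = 2.848 × 0.06250 = 0.1780 mg/L
Convert: 0.1780 mg/L × 1000 = 178.0 µg/L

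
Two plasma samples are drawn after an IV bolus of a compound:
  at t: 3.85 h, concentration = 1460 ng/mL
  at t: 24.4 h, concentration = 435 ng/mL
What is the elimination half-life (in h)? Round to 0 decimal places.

k = ln(C₁/C₂) / (t₂ − t₁) = ln(1460/435) / (24.4 − 3.85)
  = 1.211 / 20.55 = 0.05893 h⁻¹
t½ = ln2 / k = 0.693147 / 0.05893 = 11.76 h

12 h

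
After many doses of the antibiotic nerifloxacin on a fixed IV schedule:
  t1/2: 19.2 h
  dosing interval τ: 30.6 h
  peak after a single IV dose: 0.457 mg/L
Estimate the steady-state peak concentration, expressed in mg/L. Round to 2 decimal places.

k = ln2 / t½ = 0.693147 / 19.2 = 0.03610 h⁻¹
e^(−kτ) = e^(−0.03610 × 30.6) = 0.3313
Accumulation ratio R = 1 / (1 − e^(−kτ)) = 1 / (1 − 0.3313) = 1.495
Steady-state peak = C₀ × R = 0.457 × 1.495 = 0.6832 mg/L

0.68 mg/L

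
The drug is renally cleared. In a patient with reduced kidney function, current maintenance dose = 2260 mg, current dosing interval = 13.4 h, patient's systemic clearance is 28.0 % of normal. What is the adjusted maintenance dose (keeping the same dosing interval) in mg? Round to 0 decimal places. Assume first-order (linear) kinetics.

To keep the same average steady-state level, dosing rate must scale with clearance.
CL ratio = 28.0 / 100 = 0.2800
New dose (same interval) = 2260 × 0.2800 = 632.8 mg

633 mg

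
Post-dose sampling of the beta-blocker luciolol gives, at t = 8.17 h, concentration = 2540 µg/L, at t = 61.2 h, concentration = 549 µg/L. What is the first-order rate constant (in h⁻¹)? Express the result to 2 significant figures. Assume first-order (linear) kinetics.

k = ln(C₁/C₂) / (t₂ − t₁) = ln(2540/549) / (61.2 − 8.17)
  = 1.532 / 53.03 = 0.02889 h⁻¹

0.029 h⁻¹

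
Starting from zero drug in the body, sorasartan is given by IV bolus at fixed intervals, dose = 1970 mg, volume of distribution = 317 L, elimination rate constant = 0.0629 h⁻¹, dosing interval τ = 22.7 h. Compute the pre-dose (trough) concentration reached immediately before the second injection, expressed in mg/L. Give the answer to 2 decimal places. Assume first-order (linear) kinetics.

C₀ per dose = Dose / Vd = 1970 / 317 = 6.215 mg/L
Fraction remaining after one interval: r = e^(−kτ) = e^(−0.06290 × 22.7) = 0.2398
Before dose 2, 1 dose has been given (aged 1τ).
C_trough = C₀ × r = 6.215 × 0.2398 = 1.490 mg/L

1.49 mg/L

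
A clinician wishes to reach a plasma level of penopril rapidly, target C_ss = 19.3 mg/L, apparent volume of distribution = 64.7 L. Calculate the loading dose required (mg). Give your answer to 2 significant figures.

1200 mg

LD = Css × Vd = 19.3 × 64.7 = 1249 mg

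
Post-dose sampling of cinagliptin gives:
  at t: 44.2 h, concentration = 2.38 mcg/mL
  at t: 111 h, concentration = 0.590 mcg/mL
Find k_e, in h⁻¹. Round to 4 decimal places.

k = ln(C₁/C₂) / (t₂ − t₁) = ln(2.38/0.590) / (111 − 44.2)
  = 1.395 / 66.80 = 0.02088 h⁻¹

0.0209 h⁻¹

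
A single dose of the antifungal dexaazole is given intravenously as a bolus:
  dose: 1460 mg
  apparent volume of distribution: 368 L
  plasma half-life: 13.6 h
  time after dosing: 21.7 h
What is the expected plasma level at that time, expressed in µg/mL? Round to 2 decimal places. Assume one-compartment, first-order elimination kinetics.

C₀ = Dose / Vd = 1460 / 368 = 3.967 mg/L
k = ln2 / t½ = 0.693147 / 13.6 = 0.05097 h⁻¹
C = C₀ · e^(−k·t) = 3.967 × e^(−0.05097 × 21.7)
  = 3.967 × 0.3309 = 1.313 mg/L
(1.313 mg/L = 1.313 µg/mL)

1.31 µg/mL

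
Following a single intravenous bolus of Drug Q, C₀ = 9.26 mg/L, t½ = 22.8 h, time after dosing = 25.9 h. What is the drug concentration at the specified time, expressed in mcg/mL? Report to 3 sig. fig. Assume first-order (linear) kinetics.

4.21 mcg/mL

k = ln2 / t½ = 0.693147 / 22.8 = 0.03040 h⁻¹
C = C₀ · e^(−k·t) = 9.260 × e^(−0.03040 × 25.9)
  = 9.260 × 0.4550 = 4.213 mg/L
(4.213 mg/L = 4.213 mcg/mL)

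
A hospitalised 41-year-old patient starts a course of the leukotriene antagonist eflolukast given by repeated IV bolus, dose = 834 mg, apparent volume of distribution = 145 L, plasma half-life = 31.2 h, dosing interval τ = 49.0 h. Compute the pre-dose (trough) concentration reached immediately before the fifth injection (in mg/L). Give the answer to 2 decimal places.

C₀ per dose = Dose / Vd = 834 / 145 = 5.752 mg/L
k = ln2 / t½ = 0.693147 / 31.2 = 0.02222 h⁻¹
Fraction remaining after one interval: r = e^(−kτ) = e^(−0.02222 × 49.0) = 0.3366
Before dose 5, 4 doses have been given (aged 1τ, 2τ, 3τ, 4τ).
C_trough = C₀ × (r + r² + … + r^4) = C₀ × r(1−r^4)/(1−r)
        = 5.752 × 0.3366 × (1 − 0.01284) / (1 − 0.3366) = 2.881 mg/L

2.88 mg/L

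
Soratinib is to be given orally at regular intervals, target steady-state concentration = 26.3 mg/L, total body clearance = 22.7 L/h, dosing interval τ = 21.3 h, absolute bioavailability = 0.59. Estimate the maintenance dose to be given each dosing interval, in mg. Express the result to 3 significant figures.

21600 mg

At steady state, F × (Dose/τ) = Css × CL.
Dose = Css × CL × τ / F = 26.3 × 22.70 × 21.3 / 0.59 = 21550 mg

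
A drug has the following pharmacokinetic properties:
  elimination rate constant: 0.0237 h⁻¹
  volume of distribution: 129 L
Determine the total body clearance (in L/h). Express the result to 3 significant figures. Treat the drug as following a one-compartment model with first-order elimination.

3.06 L/h

CL = k × Vd = 0.0237 × 129 = 3.057 L/h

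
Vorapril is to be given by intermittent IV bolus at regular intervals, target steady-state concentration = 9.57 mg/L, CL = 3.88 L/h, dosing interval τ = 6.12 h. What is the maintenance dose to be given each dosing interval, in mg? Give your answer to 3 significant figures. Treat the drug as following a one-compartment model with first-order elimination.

227 mg

At steady state, Dose/τ = Css × CL.
Dose = Css × CL × τ = 9.57 × 3.880 × 6.12 = 227.2 mg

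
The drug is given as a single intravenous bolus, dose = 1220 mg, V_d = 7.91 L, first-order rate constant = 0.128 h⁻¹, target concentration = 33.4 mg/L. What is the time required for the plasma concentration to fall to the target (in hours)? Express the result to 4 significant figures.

C₀ = Dose / Vd = 1220 / 7.91 = 154.2 mg/L
t = ln(C₀ / C) / k = ln(154.2 / 33.4) / 0.1280
  = ln(4.617) / 0.1280 = 1.530 / 0.1280 = 11.95 h

11.95 h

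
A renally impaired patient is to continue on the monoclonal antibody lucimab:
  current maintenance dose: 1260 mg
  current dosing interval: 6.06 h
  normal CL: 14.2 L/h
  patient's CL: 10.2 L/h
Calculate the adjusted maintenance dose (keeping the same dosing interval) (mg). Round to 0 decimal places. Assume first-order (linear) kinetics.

905 mg

To keep the same average steady-state level, dosing rate must scale with clearance.
CL ratio = 10.2 / 14.2 = 0.7183
New dose (same interval) = 1260 × 0.7183 = 905.1 mg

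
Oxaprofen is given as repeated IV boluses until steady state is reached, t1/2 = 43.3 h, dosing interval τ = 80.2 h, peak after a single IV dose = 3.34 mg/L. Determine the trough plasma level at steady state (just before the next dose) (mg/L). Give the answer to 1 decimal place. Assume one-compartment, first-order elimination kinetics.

k = ln2 / t½ = 0.693147 / 43.3 = 0.01601 h⁻¹
e^(−kτ) = e^(−0.01601 × 80.2) = 0.2769
Accumulation ratio R = 1 / (1 − e^(−kτ)) = 1 / (1 − 0.2769) = 1.383
Steady-state trough = C₀ × R × e^(−kτ) = 3.34 × 1.383 × 0.2769 = 1.279 mg/L

1.3 mg/L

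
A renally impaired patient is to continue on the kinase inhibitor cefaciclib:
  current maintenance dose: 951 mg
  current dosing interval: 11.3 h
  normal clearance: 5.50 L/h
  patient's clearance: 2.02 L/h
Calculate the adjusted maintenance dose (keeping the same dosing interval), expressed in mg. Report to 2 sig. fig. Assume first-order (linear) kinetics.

350 mg

To keep the same average steady-state level, dosing rate must scale with clearance.
CL ratio = 2.02 / 5.50 = 0.3673
New dose (same interval) = 951 × 0.3673 = 349.3 mg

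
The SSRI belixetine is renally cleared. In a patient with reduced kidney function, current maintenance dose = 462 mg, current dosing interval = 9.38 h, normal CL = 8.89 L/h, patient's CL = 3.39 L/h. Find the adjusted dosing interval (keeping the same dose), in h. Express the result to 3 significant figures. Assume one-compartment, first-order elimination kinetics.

24.6 h

To keep the same average steady-state level, dosing rate must scale with clearance.
CL ratio = 3.39 / 8.89 = 0.3813
New interval (same dose) = 9.38 / 0.3813 = 24.60 h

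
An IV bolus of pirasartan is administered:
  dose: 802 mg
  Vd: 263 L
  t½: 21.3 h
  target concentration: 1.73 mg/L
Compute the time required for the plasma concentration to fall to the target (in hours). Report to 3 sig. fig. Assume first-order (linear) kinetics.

C₀ = Dose / Vd = 802.0 / 263 = 3.049 mg/L
k = ln2 / t½ = 0.693147 / 21.3 = 0.03254 h⁻¹
t = ln(C₀ / C) / k = ln(3.049 / 1.73) / 0.03254
  = ln(1.762) / 0.03254 = 0.5664 / 0.03254 = 17.41 h

17.4 h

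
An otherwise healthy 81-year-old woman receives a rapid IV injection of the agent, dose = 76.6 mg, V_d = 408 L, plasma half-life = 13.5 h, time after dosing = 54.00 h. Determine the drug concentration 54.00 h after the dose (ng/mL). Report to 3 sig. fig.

11.7 ng/mL

C₀ = Dose / Vd = 76.60 / 408 = 0.1877 mg/L
k = ln2 / t½ = 0.693147 / 13.5 = 0.05134 h⁻¹
t / t½ = 54.00 / 13.5 = 4 half-lives
C = C₀ × (1/2)^4 = 0.1877 × 0.06250 = 0.01173 mg/L
Convert: 0.01173 mg/L × 1000 = 11.73 ng/mL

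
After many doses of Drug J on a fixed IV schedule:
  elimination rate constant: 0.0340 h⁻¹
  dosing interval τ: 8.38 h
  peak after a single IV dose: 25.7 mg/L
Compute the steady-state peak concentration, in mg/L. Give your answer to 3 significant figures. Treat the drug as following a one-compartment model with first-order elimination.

e^(−kτ) = e^(−0.03400 × 8.38) = 0.7521
Accumulation ratio R = 1 / (1 − e^(−kτ)) = 1 / (1 − 0.7521) = 4.034
Steady-state peak = C₀ × R = 25.7 × 4.034 = 103.7 mg/L

104 mg/L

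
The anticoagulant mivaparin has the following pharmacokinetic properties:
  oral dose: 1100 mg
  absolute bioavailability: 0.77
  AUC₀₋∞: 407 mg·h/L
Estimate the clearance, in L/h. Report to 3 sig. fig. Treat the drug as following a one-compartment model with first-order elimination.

CL = F·Dose / AUC = 0.77 × 1100 / 407 = 2.081 L/h

2.08 L/h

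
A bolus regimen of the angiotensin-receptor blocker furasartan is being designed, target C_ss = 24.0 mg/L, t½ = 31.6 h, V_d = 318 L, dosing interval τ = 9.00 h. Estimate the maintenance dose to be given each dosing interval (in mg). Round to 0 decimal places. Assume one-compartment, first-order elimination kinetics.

k = ln2 / t½ = 0.693147 / 31.6 = 0.02194 h⁻¹
CL = k × Vd = 0.02194 × 318 = 6.977 L/h
At steady state, Dose/τ = Css × CL.
Dose = Css × CL × τ = 24.0 × 6.977 × 9.00 = 1507 mg

1507 mg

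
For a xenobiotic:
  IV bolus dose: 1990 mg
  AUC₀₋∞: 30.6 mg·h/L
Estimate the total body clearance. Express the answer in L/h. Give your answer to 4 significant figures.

CL = Dose / AUC = 1990 / 30.6 = 65.03 L/h

65.03 L/h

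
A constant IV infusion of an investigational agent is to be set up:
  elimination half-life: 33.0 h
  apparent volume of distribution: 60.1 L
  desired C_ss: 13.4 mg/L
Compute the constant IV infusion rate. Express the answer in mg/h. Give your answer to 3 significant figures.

16.9 mg/h

k = ln2 / t½ = 0.693147 / 33.0 = 0.02100 h⁻¹
CL = k × Vd = 0.02100 × 60.1 = 1.262 L/h
At steady state, infusion rate R₀ = Css × CL = 13.4 × 1.262 = 16.91 mg/h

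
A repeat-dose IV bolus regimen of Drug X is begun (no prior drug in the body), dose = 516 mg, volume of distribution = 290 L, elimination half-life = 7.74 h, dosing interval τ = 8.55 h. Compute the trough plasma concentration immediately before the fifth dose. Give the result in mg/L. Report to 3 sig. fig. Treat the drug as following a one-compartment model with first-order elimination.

1.47 mg/L

C₀ per dose = Dose / Vd = 516 / 290 = 1.779 mg/L
k = ln2 / t½ = 0.693147 / 7.74 = 0.08955 h⁻¹
Fraction remaining after one interval: r = e^(−kτ) = e^(−0.08955 × 8.55) = 0.4650
Before dose 5, 4 doses have been given (aged 1τ, 2τ, 3τ, 4τ).
C_trough = C₀ × (r + r² + … + r^4) = C₀ × r(1−r^4)/(1−r)
        = 1.779 × 0.4650 × (1 − 0.04675) / (1 − 0.4650) = 1.474 mg/L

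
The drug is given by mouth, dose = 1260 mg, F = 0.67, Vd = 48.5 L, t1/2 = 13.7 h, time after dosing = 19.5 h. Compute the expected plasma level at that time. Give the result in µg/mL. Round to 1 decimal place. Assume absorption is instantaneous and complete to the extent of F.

Amount reaching circulation = F × Dose = 0.67 × 1260 = 844.2 mg
C₀ = F·Dose / Vd = 844.2 / 48.5 = 17.41 mg/L
k = ln2 / t½ = 0.693147 / 13.7 = 0.05059 h⁻¹
C = C₀ · e^(−k·t) = 17.41 × e^(−0.05059 × 19.5)
  = 17.41 × 0.3729 = 6.492 mg/L
(6.492 mg/L = 6.492 µg/mL)

6.5 µg/mL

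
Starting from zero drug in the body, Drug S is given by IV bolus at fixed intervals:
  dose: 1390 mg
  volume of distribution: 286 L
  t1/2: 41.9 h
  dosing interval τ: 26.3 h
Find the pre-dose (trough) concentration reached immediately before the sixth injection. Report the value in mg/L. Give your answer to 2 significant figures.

C₀ per dose = Dose / Vd = 1390 / 286 = 4.860 mg/L
k = ln2 / t½ = 0.693147 / 41.9 = 0.01654 h⁻¹
Fraction remaining after one interval: r = e^(−kτ) = e^(−0.01654 × 26.3) = 0.6473
Before dose 6, 5 doses have been given (aged 1τ, 2τ, 3τ, 4τ, 5τ).
C_trough = C₀ × (r + r² + … + r^5) = C₀ × r(1−r^5)/(1−r)
        = 4.860 × 0.6473 × (1 − 0.1136) / (1 − 0.6473) = 7.906 mg/L

7.9 mg/L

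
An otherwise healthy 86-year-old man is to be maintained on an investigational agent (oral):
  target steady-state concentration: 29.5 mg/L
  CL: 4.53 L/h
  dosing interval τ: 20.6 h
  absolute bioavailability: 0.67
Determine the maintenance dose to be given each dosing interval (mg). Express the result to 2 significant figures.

4100 mg

At steady state, F × (Dose/τ) = Css × CL.
Dose = Css × CL × τ / F = 29.5 × 4.530 × 20.6 / 0.67 = 4109 mg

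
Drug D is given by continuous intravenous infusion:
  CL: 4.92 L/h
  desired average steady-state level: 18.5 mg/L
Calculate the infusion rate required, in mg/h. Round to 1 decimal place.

91.0 mg/h

At steady state, infusion rate R₀ = Css × CL = 18.5 × 4.920 = 91.02 mg/h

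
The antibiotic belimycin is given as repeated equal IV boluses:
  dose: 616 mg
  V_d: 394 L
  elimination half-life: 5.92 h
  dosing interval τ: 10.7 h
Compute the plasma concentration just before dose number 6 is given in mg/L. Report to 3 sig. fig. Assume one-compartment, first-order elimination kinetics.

C₀ per dose = Dose / Vd = 616 / 394 = 1.563 mg/L
k = ln2 / t½ = 0.693147 / 5.92 = 0.1171 h⁻¹
Fraction remaining after one interval: r = e^(−kτ) = e^(−0.1171 × 10.7) = 0.2857
Before dose 6, 5 doses have been given (aged 1τ, 2τ, 3τ, 4τ, 5τ).
C_trough = C₀ × (r + r² + … + r^5) = C₀ × r(1−r^5)/(1−r)
        = 1.563 × 0.2857 × (1 − 0.001903) / (1 − 0.2857) = 0.6240 mg/L

0.624 mg/L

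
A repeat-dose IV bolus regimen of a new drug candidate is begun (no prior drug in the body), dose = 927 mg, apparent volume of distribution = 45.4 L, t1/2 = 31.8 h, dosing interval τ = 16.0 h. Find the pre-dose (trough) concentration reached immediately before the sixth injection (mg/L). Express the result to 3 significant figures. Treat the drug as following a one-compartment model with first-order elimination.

C₀ per dose = Dose / Vd = 927 / 45.4 = 20.42 mg/L
k = ln2 / t½ = 0.693147 / 31.8 = 0.02180 h⁻¹
Fraction remaining after one interval: r = e^(−kτ) = e^(−0.02180 × 16.0) = 0.7055
Before dose 6, 5 doses have been given (aged 1τ, 2τ, 3τ, 4τ, 5τ).
C_trough = C₀ × (r + r² + … + r^5) = C₀ × r(1−r^5)/(1−r)
        = 20.42 × 0.7055 × (1 − 0.1748) / (1 − 0.7055) = 40.37 mg/L

40.4 mg/L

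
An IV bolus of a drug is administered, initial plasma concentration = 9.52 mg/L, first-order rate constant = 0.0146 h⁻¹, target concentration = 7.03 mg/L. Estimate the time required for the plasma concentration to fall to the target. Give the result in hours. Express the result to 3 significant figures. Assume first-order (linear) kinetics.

20.8 h

t = ln(C₀ / C) / k = ln(9.520 / 7.03) / 0.01460
  = ln(1.354) / 0.01460 = 0.3031 / 0.01460 = 20.76 h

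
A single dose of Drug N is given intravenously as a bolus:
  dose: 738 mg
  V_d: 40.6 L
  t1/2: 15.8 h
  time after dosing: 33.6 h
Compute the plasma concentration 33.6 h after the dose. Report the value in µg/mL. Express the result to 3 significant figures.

C₀ = Dose / Vd = 738.0 / 40.6 = 18.18 mg/L
k = ln2 / t½ = 0.693147 / 15.8 = 0.04387 h⁻¹
C = C₀ · e^(−k·t) = 18.18 × e^(−0.04387 × 33.6)
  = 18.18 × 0.2290 = 4.163 mg/L
(4.163 mg/L = 4.163 µg/mL)

4.16 µg/mL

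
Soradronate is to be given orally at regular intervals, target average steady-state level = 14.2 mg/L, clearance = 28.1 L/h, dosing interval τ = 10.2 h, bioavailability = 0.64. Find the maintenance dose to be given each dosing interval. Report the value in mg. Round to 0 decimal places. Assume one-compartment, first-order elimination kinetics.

6359 mg

At steady state, F × (Dose/τ) = Css × CL.
Dose = Css × CL × τ / F = 14.2 × 28.10 × 10.2 / 0.64 = 6359 mg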